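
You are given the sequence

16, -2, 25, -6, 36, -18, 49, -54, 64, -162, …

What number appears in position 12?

Positions 1, 3, 5, … form one subsequence and positions 2, 4, 6, … form another.
Subsequence A: 16, 25, 36, 49, 64 — consecutive squares n² from n = 4.
Subsequence B: -2, -6, -18, -54, -162 — multiplying by 3 each time.
The 12th slot belongs to subsequence B; its 6th term is -486.

-486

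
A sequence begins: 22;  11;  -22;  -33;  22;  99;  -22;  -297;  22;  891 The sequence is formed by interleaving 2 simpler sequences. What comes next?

Split by position mod 2 into 2 tracks.
Stream A: 22, -22, 22, -22, 22 — the oscillation 22·(−1)^(n+1).
Stream B: 11, -33, 99, -297, 891 — geometric, ×-3 each step.
The 11th slot belongs to stream A; its 6th term is -22.

-22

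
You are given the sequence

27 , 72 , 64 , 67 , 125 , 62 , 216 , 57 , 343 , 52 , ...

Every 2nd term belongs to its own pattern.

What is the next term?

512

Positions 1, 3, 5, … form one subsequence and positions 2, 4, 6, … form another.
Track A: 27, 64, 125, 216, 343. Perfect cubes starting at 3³.
Track B: 72, 67, 62, 57, 52. Arithmetic, step −5.
Position 11 → track A, term 6 = 512.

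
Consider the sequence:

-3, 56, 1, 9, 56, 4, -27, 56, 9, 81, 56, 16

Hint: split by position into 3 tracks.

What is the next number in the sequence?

The terms cycle through 3 interleaved subsequences.
Track A: -3, 9, -27, 81 — multiplying by -3 each time.
Track B: 56, 56, 56, 56 — the constant sequence 56.
Track C: 1, 4, 9, 16 — consecutive squares n² from n = 1.
Term 13 comes from track A (its 5th entry): -243.

-243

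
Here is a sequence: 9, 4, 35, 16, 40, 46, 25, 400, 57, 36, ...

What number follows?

Taking every 3rd term gives 3 separate tracks.
Subsequence A is 9, 16, 25, 36, which is the squares 3², 4², 5², ….
Subsequence B is 4, 40, 400, which is geometric, ×10 each step.
Subsequence C is 35, 46, 57, which is arithmetic with common difference +11.
Term 11 comes from subsequence B (its 4th entry): 4000.

4000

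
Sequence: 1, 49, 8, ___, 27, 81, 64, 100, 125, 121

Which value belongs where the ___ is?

Split by position mod 2 into 2 tracks.
Track A = 1, 8, 27, 64, 125: consecutive cubes n³ from n = 1.
Track B = 49, ?, 81, 100, 121: perfect squares starting at 7².
Filling track B at index 2 by its rule yields 64.

64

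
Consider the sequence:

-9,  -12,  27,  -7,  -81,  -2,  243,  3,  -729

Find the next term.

8

Positions 1, 3, 5, … form one subsequence and positions 2, 4, 6, … form another.
Subsequence A = -9, 27, -81, 243, -729: geometric, ×-3 each step.
Subsequence B = -12, -7, -2, 3: linear: a_n = -17 + 5·n.
The 10th slot belongs to subsequence B; its 5th term is 8.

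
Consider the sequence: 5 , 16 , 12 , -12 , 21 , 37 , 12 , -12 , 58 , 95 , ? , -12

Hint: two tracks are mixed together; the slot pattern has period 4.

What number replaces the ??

The slot pattern repeats as AABB (period 4), so there are 2 interleaved tracks.
Stream A is 5, 16, 21, 37, 58, 95, which is each term equals the sum of the previous two.
Stream B is 12, -12, 12, -12, ?, -12, which is oscillating between 12 and -12.
So the missing entry in stream B is 12.

12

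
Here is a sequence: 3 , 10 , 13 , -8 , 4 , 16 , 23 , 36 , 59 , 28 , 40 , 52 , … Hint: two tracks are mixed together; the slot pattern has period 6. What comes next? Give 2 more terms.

95, 154

Positions follow the repeating pattern AAABBB; grouping by letter gives 2 tracks.
Subsequence A = 3, 10, 13, 23, 36, 59: each term equals the sum of the previous two.
Subsequence B = -8, 4, 16, 28, 40, 52: linear: a_n = -20 + 12·n.
The 13th slot belongs to subsequence A; its 7th term is 95.
Position 14 falls in subsequence A as its term 8, giving 154.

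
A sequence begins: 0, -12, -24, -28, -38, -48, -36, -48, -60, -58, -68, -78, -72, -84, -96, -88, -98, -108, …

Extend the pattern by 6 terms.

Positions follow the repeating pattern AAABBB; grouping by letter gives 2 tracks.
Track A: 0, -12, -24, -36, -48, -60, -72, -84, -96 — arithmetic with common difference −12.
Track B: -28, -38, -48, -58, -68, -78, -88, -98, -108 — arithmetic, step −10.
Position 19 → track A, term 10 = -108.
The 20th slot belongs to track A; its 11th term is -120.
The 21st slot belongs to track A; its 12th term is -132.
Position 22 → track B, term 10 = -118.
Term 23 comes from track B (its 11th entry): -128.
Position 24 falls in track B as its term 12, giving -138.

-108, -120, -132, -118, -128, -138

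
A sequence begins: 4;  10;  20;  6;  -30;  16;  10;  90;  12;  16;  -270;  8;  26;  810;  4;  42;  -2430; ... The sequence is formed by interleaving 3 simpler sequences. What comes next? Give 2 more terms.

0, 68

Split by position mod 3 into 3 tracks.
Track A: 4, 6, 10, 16, 26, 42 — each term equals the sum of the previous two.
Track B: 10, -30, 90, -270, 810, -2430 — geometric, ×-3 each step.
Track C: 20, 16, 12, 8, 4 — subtracting 4 each time.
Position 18 → track C, term 6 = 0.
Position 19 falls in track A as its term 7, giving 68.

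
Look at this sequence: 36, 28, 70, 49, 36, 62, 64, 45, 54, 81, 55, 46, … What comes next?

The terms cycle through 3 interleaved subsequences.
Track A = 36, 49, 64, 81: the squares 6², 7², 8², ….
Track B = 28, 36, 45, 55: triangular numbers n(n+1)/2 for n = 7, 8, ….
Track C = 70, 62, 54, 46: subtracting 8 each time.
Position 13 falls in track A as its term 5, giving 100.

100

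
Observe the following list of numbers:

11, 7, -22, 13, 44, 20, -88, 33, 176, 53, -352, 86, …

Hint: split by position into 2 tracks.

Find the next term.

704

Split by position mod 2 into 2 tracks.
Subsequence A is 11, -22, 44, -88, 176, -352, which is geometric with ratio -2.
Subsequence B is 7, 13, 20, 33, 53, 86, which is a Fibonacci-like recurrence a_n = a_{n-1} + a_{n-2}.
Position 13 → subsequence A, term 7 = 704.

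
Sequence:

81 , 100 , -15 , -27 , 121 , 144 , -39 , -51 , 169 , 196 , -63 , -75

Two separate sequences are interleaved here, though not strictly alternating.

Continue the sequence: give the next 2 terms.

Positions follow the repeating pattern AABB; grouping by letter gives 2 tracks.
Stream A: 81, 100, 121, 144, 169, 196 (consecutive squares n² from n = 9).
Stream B: -15, -27, -39, -51, -63, -75 (arithmetic, step −12).
Position 13 → stream A, term 7 = 225.
Position 14 falls in stream A as its term 8, giving 256.

225, 256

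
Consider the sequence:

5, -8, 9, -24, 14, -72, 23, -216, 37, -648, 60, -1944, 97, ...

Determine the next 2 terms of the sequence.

Split by position mod 2 into 2 tracks.
Track A: 5, 9, 14, 23, 37, 60, 97 — each term equals the sum of the previous two.
Track B: -8, -24, -72, -216, -648, -1944 — multiplying by 3 each time.
The 14th slot belongs to track B; its 7th term is -5832.
Position 15 falls in track A as its term 8, giving 157.

-5832, 157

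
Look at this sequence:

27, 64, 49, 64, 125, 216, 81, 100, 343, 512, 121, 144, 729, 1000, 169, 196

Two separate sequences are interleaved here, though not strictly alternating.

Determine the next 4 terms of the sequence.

The slot pattern repeats as AABB (period 4), so there are 2 interleaved tracks.
Track A is 27, 64, 125, 216, 343, 512, 729, 1000, which is perfect cubes starting at 3³.
Track B is 49, 64, 81, 100, 121, 144, 169, 196, which is consecutive squares n² from n = 7.
The 17th slot belongs to track A; its 9th term is 1331.
The 18th slot belongs to track A; its 10th term is 1728.
Position 19 falls in track B as its term 9, giving 225.
The 20th slot belongs to track B; its 10th term is 256.

1331, 1728, 225, 256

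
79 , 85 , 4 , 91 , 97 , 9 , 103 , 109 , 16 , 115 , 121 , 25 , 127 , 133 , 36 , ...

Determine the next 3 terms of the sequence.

139, 145, 49

Reading positions in blocks of 3 reveals the pattern AAB — 2 tracks woven together.
Subsequence A = 79, 85, 91, 97, 103, 109, 115, 121, 127, 133: adding 6 each time.
Subsequence B = 4, 9, 16, 25, 36: perfect squares starting at 2².
Term 16 comes from subsequence A (its 11th entry): 139.
Position 17 falls in subsequence A as its term 12, giving 145.
The 18th slot belongs to subsequence B; its 6th term is 49.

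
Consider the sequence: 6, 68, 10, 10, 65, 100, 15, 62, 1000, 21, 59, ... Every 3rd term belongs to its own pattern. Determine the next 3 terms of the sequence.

10000, 28, 56

Taking every 3rd term gives 3 separate tracks.
Track A: 6, 10, 15, 21. The triangular numbers T_3, T_4, ….
Track B: 68, 65, 62, 59. Linear: a_n = 71 − 3·n.
Track C: 10, 100, 1000. Powers of 10.
Position 12 → track C, term 4 = 10000.
Position 13 falls in track A as its term 5, giving 28.
Term 14 comes from track B (its 5th entry): 56.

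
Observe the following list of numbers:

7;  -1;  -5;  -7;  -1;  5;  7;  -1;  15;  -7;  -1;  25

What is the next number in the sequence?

Split by position mod 3 into 3 tracks.
Track A: 7, -7, 7, -7. Alternating ±7.
Track B: -1, -1, -1, -1. Always -1.
Track C: -5, 5, 15, 25. Arithmetic with common difference +10.
Term 13 comes from track A (its 5th entry): 7.

7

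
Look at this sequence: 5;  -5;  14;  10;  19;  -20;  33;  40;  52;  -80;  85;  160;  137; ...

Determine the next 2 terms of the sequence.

Split by position mod 2 into 2 tracks.
Track A is 5, 14, 19, 33, 52, 85, 137, which is each term equals the sum of the previous two.
Track B is -5, 10, -20, 40, -80, 160, which is geometric, ×-2 each step.
Position 14 → track B, term 7 = -320.
The 15th slot belongs to track A; its 8th term is 222.

-320, 222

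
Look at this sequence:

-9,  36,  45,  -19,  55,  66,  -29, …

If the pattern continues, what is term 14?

136

The slot pattern repeats as ABB (period 3), so there are 2 interleaved tracks.
Stream A: -9, -19, -29 — subtracting 10 each time.
Stream B: 36, 45, 55, 66 — the triangular numbers T_8, T_9, ….
Position 14 falls in stream B as its term 9, giving 136.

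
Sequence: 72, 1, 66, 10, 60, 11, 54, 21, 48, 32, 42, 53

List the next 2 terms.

36, 85

The terms cycle through 2 interleaved subsequences.
Track A: 72, 66, 60, 54, 48, 42 — arithmetic, step −6.
Track B: 1, 10, 11, 21, 32, 53 — a Fibonacci-like recurrence a_n = a_{n-1} + a_{n-2}.
Term 13 comes from track A (its 7th entry): 36.
Term 14 comes from track B (its 7th entry): 85.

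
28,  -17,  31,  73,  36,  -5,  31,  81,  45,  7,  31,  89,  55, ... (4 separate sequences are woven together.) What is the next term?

19

Split by position mod 4: positions 1, 5, 9, … form one track, and each other residue class forms its own.
Stream A is 28, 36, 45, 55, which is triangular numbers n(n+1)/2 for n = 7, 8, ….
Stream B is -17, -5, 7, which is arithmetic, step +12.
Stream C is 31, 31, 31, which is always 31.
Stream D is 73, 81, 89, which is linear: a_n = 65 + 8·n.
Position 14 falls in stream B as its term 4, giving 19.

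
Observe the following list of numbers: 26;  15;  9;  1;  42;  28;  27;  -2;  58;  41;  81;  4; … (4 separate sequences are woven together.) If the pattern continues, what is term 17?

90

Taking every 4th term gives 4 separate tracks.
Subsequence A: 26, 42, 58 — arithmetic with common difference +16.
Subsequence B: 15, 28, 41 — linear: a_n = 2 + 13·n.
Subsequence C: 9, 27, 81 — powers 3^2, 3^3, 3^4, ….
Subsequence D: 1, -2, 4 — a geometric progression (common ratio -2).
The 17th slot belongs to subsequence A; its 5th term is 90.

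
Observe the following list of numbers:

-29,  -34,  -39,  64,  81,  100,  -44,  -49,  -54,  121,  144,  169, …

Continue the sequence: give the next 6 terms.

-59, -64, -69, 196, 225, 256

The slot pattern repeats as AAABBB (period 6), so there are 2 interleaved tracks.
Stream A = -29, -34, -39, -44, -49, -54: arithmetic, step −5.
Stream B = 64, 81, 100, 121, 144, 169: perfect squares starting at 8².
Position 13 falls in stream A as its term 7, giving -59.
The 14th slot belongs to stream A; its 8th term is -64.
Term 15 comes from stream A (its 9th entry): -69.
The 16th slot belongs to stream B; its 7th term is 196.
Term 17 comes from stream B (its 8th entry): 225.
Position 18 → stream B, term 9 = 256.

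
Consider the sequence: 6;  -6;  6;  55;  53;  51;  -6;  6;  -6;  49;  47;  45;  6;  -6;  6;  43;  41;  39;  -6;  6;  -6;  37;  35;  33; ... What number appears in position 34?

The slot pattern repeats as AAABBB (period 6), so there are 2 interleaved tracks.
Subsequence A: 6, -6, 6, -6, 6, -6, 6, -6, 6, -6, 6, -6 (oscillating between 6 and -6).
Subsequence B: 55, 53, 51, 49, 47, 45, 43, 41, 39, 37, 35, 33 (subtracting 2 each time).
The 34th slot belongs to subsequence B; its 16th term is 25.

25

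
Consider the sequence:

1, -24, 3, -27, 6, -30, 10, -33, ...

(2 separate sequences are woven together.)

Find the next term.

The terms cycle through 2 interleaved subsequences.
Stream A = 1, 3, 6, 10: the triangular numbers T_1, T_2, ….
Stream B = -24, -27, -30, -33: arithmetic with common difference −3.
The 9th slot belongs to stream A; its 5th term is 15.

15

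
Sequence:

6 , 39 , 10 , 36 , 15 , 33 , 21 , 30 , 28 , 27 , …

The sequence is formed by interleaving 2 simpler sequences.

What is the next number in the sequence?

Split by position mod 2 into 2 tracks.
Stream A: 6, 10, 15, 21, 28. The triangular numbers T_3, T_4, ….
Stream B: 39, 36, 33, 30, 27. Subtracting 3 each time.
The 11th slot belongs to stream A; its 6th term is 36.

36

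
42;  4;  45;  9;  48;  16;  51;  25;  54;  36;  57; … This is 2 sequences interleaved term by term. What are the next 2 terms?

49, 60

Odd-indexed and even-indexed terms follow separate rules.
Track A: 42, 45, 48, 51, 54, 57 — linear: a_n = 39 + 3·n.
Track B: 4, 9, 16, 25, 36 — perfect squares starting at 2².
Position 12 → track B, term 6 = 49.
Position 13 falls in track A as its term 7, giving 60.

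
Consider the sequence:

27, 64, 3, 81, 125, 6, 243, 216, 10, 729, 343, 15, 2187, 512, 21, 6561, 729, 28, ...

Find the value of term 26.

Read the sequence 3 terms at a time; column i is its own pattern.
Subsequence A: 27, 81, 243, 729, 2187, 6561. Powers of 3.
Subsequence B: 64, 125, 216, 343, 512, 729. Perfect cubes starting at 4³.
Subsequence C: 3, 6, 10, 15, 21, 28. Triangular numbers starting at T_2.
Position 26 → subsequence B, term 9 = 1728.

1728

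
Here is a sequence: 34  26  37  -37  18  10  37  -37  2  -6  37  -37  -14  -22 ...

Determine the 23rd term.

Positions follow the repeating pattern AABB; grouping by letter gives 2 tracks.
Track A: 34, 26, 18, 10, 2, -6, -14, -22 — subtracting 8 each time.
Track B: 37, -37, 37, -37, 37, -37 — alternating ±37.
Position 23 falls in track B as its term 11, giving 37.

37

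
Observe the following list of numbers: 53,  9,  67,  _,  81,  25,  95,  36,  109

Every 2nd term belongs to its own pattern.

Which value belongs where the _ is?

Taking every 2nd term gives 2 separate tracks.
Subsequence A is 53, 67, 81, 95, 109, which is arithmetic, step +14.
Subsequence B is 9, ?, 25, 36, which is perfect squares starting at 3².
Subsequence B's pattern makes the blank 16.

16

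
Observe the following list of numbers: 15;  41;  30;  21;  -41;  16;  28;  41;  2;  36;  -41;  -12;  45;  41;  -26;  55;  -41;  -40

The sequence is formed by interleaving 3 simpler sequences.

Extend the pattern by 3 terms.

Taking every 3rd term gives 3 separate tracks.
Track A = 15, 21, 28, 36, 45, 55: triangular numbers starting at T_5.
Track B = 41, -41, 41, -41, 41, -41: oscillating between 41 and -41.
Track C = 30, 16, 2, -12, -26, -40: subtracting 14 each time.
Position 19 falls in track A as its term 7, giving 66.
The 20th slot belongs to track B; its 7th term is 41.
Position 21 → track C, term 7 = -54.

66, 41, -54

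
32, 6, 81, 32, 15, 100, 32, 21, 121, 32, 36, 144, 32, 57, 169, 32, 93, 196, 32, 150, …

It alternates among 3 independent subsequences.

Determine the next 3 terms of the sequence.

225, 32, 243

The terms cycle through 3 interleaved subsequences.
Track A is 32, 32, 32, 32, 32, 32, 32, which is always 32.
Track B is 6, 15, 21, 36, 57, 93, 150, which is a Fibonacci-like recurrence a_n = a_{n-1} + a_{n-2}.
Track C is 81, 100, 121, 144, 169, 196, which is perfect squares starting at 9².
Position 21 falls in track C as its term 7, giving 225.
Position 22 falls in track A as its term 8, giving 32.
The 23rd slot belongs to track B; its 8th term is 243.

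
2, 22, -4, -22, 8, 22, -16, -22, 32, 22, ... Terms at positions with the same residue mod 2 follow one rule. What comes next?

-64

Split by position mod 2 into 2 tracks.
Track A: 2, -4, 8, -16, 32. Geometric, ×-2 each step.
Track B: 22, -22, 22, -22, 22. Alternating ±22.
Position 11 → track A, term 6 = -64.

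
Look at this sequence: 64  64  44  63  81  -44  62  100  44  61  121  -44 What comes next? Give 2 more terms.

Read the sequence 3 terms at a time; column i is its own pattern.
Track A: 64, 63, 62, 61. Subtracting 1 each time.
Track B: 64, 81, 100, 121. The squares 8², 9², 10², ….
Track C: 44, -44, 44, -44. Oscillating between 44 and -44.
Term 13 comes from track A (its 5th entry): 60.
Position 14 → track B, term 5 = 144.

60, 144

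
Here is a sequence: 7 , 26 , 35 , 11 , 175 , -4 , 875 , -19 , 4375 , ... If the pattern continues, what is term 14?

The terms cycle through 2 interleaved subsequences.
Track A: 7, 35, 175, 875, 4375 (geometric with ratio 5).
Track B: 26, 11, -4, -19 (linear: a_n = 41 − 15·n).
The 14th slot belongs to track B; its 7th term is -64.

-64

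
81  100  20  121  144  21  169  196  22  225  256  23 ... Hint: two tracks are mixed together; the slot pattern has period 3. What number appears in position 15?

Positions follow the repeating pattern AAB; grouping by letter gives 2 tracks.
Track A: 81, 100, 121, 144, 169, 196, 225, 256 — consecutive squares n² from n = 9.
Track B: 20, 21, 22, 23 — arithmetic, step +1.
Position 15 falls in track B as its term 5, giving 24.

24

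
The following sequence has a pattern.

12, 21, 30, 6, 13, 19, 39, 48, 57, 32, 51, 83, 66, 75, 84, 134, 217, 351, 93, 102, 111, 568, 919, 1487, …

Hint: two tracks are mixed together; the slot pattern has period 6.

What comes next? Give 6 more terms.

120, 129, 138, 2406, 3893, 6299

Positions follow the repeating pattern AAABBB; grouping by letter gives 2 tracks.
Stream A = 12, 21, 30, 39, 48, 57, 66, 75, 84, 93, 102, 111: linear: a_n = 3 + 9·n.
Stream B = 6, 13, 19, 32, 51, 83, 134, 217, 351, 568, 919, 1487: each term equals the sum of the previous two.
Term 25 comes from stream A (its 13th entry): 120.
Position 26 → stream A, term 14 = 129.
Position 27 → stream A, term 15 = 138.
The 28th slot belongs to stream B; its 13th term is 2406.
Position 29 → stream B, term 14 = 3893.
Position 30 falls in stream B as its term 15, giving 6299.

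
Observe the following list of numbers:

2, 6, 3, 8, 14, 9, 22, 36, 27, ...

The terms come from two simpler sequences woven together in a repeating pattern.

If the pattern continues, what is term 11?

Positions follow the repeating pattern AAB; grouping by letter gives 2 tracks.
Stream A = 2, 6, 8, 14, 22, 36: each term equals the sum of the previous two.
Stream B = 3, 9, 27: a geometric progression (common ratio 3).
The 11th slot belongs to stream A; its 8th term is 94.

94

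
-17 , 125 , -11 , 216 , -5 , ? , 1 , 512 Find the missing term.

343

The terms cycle through 2 interleaved subsequences.
Track A = -17, -11, -5, 1: adding 6 each time.
Track B = 125, 216, ?, 512: consecutive cubes n³ from n = 5.
The gap is track B's term 3; the rule gives 343.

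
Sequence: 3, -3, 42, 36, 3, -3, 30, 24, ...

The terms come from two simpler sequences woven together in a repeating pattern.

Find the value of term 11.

Reading positions in blocks of 4 reveals the pattern AABB — 2 tracks woven together.
Stream A = 3, -3, 3, -3: alternating ±3.
Stream B = 42, 36, 30, 24: arithmetic, step −6.
Position 11 falls in stream B as its term 5, giving 18.

18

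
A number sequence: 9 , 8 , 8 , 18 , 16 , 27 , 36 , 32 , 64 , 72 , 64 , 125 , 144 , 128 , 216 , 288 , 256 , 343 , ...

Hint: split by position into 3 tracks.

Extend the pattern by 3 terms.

576, 512, 512

Taking every 3rd term gives 3 separate tracks.
Track A is 9, 18, 36, 72, 144, 288, which is multiplying by 2 each time.
Track B is 8, 16, 32, 64, 128, 256, which is powers 2^3, 2^4, 2^5, ….
Track C is 8, 27, 64, 125, 216, 343, which is consecutive cubes n³ from n = 2.
Position 19 → track A, term 7 = 576.
The 20th slot belongs to track B; its 7th term is 512.
Position 21 → track C, term 7 = 512.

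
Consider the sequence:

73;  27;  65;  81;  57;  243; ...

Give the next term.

Odd-indexed and even-indexed terms follow separate rules.
Stream A is 73, 65, 57, which is linear: a_n = 81 − 8·n.
Stream B is 27, 81, 243, which is powers of 3.
Position 7 falls in stream A as its term 4, giving 49.

49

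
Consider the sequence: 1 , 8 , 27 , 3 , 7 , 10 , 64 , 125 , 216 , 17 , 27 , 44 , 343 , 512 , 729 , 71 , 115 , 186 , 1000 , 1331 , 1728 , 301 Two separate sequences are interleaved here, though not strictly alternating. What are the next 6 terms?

Positions follow the repeating pattern AAABBB; grouping by letter gives 2 tracks.
Subsequence A = 1, 8, 27, 64, 125, 216, 343, 512, 729, 1000, 1331, 1728: the cubes 1³, 2³, 3³, ….
Subsequence B = 3, 7, 10, 17, 27, 44, 71, 115, 186, 301: Fibonacci-style (each term is the sum of the two before it).
Term 23 comes from subsequence B (its 11th entry): 487.
Term 24 comes from subsequence B (its 12th entry): 788.
The 25th slot belongs to subsequence A; its 13th term is 2197.
Position 26 falls in subsequence A as its term 14, giving 2744.
The 27th slot belongs to subsequence A; its 15th term is 3375.
Position 28 falls in subsequence B as its term 13, giving 1275.

487, 788, 2197, 2744, 3375, 1275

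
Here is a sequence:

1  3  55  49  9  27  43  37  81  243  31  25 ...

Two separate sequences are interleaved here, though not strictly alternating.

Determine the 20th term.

The slot pattern repeats as AABB (period 4), so there are 2 interleaved tracks.
Subsequence A: 1, 3, 9, 27, 81, 243. Successive powers of 3.
Subsequence B: 55, 49, 43, 37, 31, 25. Linear: a_n = 61 − 6·n.
Position 20 falls in subsequence B as its term 10, giving 1.

1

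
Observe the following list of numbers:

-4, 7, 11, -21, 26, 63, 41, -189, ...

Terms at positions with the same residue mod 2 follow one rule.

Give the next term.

Positions 1, 3, 5, … form one subsequence and positions 2, 4, 6, … form another.
Track A: -4, 11, 26, 41 (linear: a_n = -19 + 15·n).
Track B: 7, -21, 63, -189 (a geometric progression (common ratio -3)).
Term 9 comes from track A (its 5th entry): 56.

56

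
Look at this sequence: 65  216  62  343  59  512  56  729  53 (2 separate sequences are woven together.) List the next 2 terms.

Split by position mod 2 into 2 tracks.
Track A: 65, 62, 59, 56, 53 — arithmetic, step −3.
Track B: 216, 343, 512, 729 — consecutive cubes n³ from n = 6.
Position 10 falls in track B as its term 5, giving 1000.
Term 11 comes from track A (its 6th entry): 50.

1000, 50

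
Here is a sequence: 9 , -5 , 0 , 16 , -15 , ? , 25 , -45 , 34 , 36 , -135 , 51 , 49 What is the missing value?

17

Taking every 3rd term gives 3 separate tracks.
Track A = 9, 16, 25, 36, 49: perfect squares starting at 3².
Track B = -5, -15, -45, -135: multiplying by 3 each time.
Track C = 0, ?, 34, 51: linear: a_n = -17 + 17·n.
Filling track C at index 2 by its rule yields 17.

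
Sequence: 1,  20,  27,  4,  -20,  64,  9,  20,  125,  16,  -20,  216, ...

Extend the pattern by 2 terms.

25, 20

Read the sequence 3 terms at a time; column i is its own pattern.
Track A: 1, 4, 9, 16 — the squares 1², 2², 3², ….
Track B: 20, -20, 20, -20 — the oscillation 20·(−1)^(n+1).
Track C: 27, 64, 125, 216 — perfect cubes starting at 3³.
Position 13 falls in track A as its term 5, giving 25.
The 14th slot belongs to track B; its 5th term is 20.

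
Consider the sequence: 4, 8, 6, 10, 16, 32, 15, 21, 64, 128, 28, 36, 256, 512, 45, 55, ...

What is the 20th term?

Reading positions in blocks of 4 reveals the pattern AABB — 2 tracks woven together.
Track A is 4, 8, 16, 32, 64, 128, 256, 512, which is powers of 2.
Track B is 6, 10, 15, 21, 28, 36, 45, 55, which is triangular numbers n(n+1)/2 for n = 3, 4, ….
Position 20 falls in track B as its term 10, giving 78.

78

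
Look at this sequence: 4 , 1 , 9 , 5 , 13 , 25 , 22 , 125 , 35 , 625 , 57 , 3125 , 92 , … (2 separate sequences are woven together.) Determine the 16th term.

78125

Split by position mod 2 into 2 tracks.
Stream A: 4, 9, 13, 22, 35, 57, 92 (a Fibonacci-like recurrence a_n = a_{n-1} + a_{n-2}).
Stream B: 1, 5, 25, 125, 625, 3125 (powers of 5).
Term 16 comes from stream B (its 8th entry): 78125.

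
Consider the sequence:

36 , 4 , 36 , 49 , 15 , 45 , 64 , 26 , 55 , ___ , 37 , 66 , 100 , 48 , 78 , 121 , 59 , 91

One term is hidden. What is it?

81

The terms cycle through 3 interleaved subsequences.
Track A: 36, 49, 64, ?, 100, 121 — perfect squares starting at 6².
Track B: 4, 15, 26, 37, 48, 59 — linear: a_n = -7 + 11·n.
Track C: 36, 45, 55, 66, 78, 91 — triangular numbers starting at T_8.
Filling track A at index 4 by its rule yields 81.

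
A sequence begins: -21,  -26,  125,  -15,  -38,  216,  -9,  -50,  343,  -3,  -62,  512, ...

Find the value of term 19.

Taking every 3rd term gives 3 separate tracks.
Track A: -21, -15, -9, -3. Linear: a_n = -27 + 6·n.
Track B: -26, -38, -50, -62. Arithmetic, step −12.
Track C: 125, 216, 343, 512. Perfect cubes starting at 5³.
Position 19 → track A, term 7 = 15.

15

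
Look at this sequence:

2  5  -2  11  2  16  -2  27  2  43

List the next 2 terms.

Positions 1, 3, 5, … form one subsequence and positions 2, 4, 6, … form another.
Track A = 2, -2, 2, -2, 2: alternating ±2.
Track B = 5, 11, 16, 27, 43: each term equals the sum of the previous two.
The 11th slot belongs to track A; its 6th term is -2.
The 12th slot belongs to track B; its 6th term is 70.

-2, 70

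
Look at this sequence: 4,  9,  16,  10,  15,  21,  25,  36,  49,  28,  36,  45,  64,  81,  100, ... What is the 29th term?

153

Positions follow the repeating pattern AAABBB; grouping by letter gives 2 tracks.
Subsequence A = 4, 9, 16, 25, 36, 49, 64, 81, 100: consecutive squares n² from n = 2.
Subsequence B = 10, 15, 21, 28, 36, 45: triangular numbers starting at T_4.
Position 29 falls in subsequence B as its term 14, giving 153.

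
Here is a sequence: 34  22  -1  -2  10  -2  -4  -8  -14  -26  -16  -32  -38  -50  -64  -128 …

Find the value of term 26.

-122

Reading positions in blocks of 4 reveals the pattern AABB — 2 tracks woven together.
Subsequence A is 34, 22, 10, -2, -14, -26, -38, -50, which is arithmetic with common difference −12.
Subsequence B is -1, -2, -4, -8, -16, -32, -64, -128, which is geometric with ratio 2.
Position 26 → subsequence A, term 14 = -122.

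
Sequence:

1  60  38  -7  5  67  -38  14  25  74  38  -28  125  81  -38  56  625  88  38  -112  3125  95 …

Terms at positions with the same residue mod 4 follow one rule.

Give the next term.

-38

Read the sequence 4 terms at a time; column i is its own pattern.
Stream A: 1, 5, 25, 125, 625, 3125. Powers of 5.
Stream B: 60, 67, 74, 81, 88, 95. Linear: a_n = 53 + 7·n.
Stream C: 38, -38, 38, -38, 38. Alternating ±38.
Stream D: -7, 14, -28, 56, -112. Geometric with ratio -2.
The 23rd slot belongs to stream C; its 6th term is -38.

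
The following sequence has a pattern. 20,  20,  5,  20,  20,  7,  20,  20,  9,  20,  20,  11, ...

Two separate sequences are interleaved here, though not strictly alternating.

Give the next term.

Positions follow the repeating pattern AAB; grouping by letter gives 2 tracks.
Track A: 20, 20, 20, 20, 20, 20, 20, 20. Constant 20.
Track B: 5, 7, 9, 11. Arithmetic with common difference +2.
Position 13 → track A, term 9 = 20.

20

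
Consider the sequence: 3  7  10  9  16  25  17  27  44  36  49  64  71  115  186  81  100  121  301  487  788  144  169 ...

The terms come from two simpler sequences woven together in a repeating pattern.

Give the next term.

Positions follow the repeating pattern AAABBB; grouping by letter gives 2 tracks.
Track A = 3, 7, 10, 17, 27, 44, 71, 115, 186, 301, 487, 788: a Fibonacci-like recurrence a_n = a_{n-1} + a_{n-2}.
Track B = 9, 16, 25, 36, 49, 64, 81, 100, 121, 144, 169: the squares 3², 4², 5², ….
The 24th slot belongs to track B; its 12th term is 196.

196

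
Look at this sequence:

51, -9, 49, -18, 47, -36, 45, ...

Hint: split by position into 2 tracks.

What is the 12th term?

Taking every 2nd term gives 2 separate tracks.
Track A is 51, 49, 47, 45, which is arithmetic with common difference −2.
Track B is -9, -18, -36, which is geometric, ×2 each step.
Position 12 → track B, term 6 = -288.

-288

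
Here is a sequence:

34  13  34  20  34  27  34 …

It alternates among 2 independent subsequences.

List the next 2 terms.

The terms cycle through 2 interleaved subsequences.
Track A = 34, 34, 34, 34: constant 34.
Track B = 13, 20, 27: adding 7 each time.
The 8th slot belongs to track B; its 4th term is 34.
Term 9 comes from track A (its 5th entry): 34.

34, 34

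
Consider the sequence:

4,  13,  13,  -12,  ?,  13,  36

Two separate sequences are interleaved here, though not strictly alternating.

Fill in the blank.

13

Positions follow the repeating pattern ABB; grouping by letter gives 2 tracks.
Subsequence A = 4, -12, 36: a geometric progression (common ratio -3).
Subsequence B = 13, 13, ?, 13: the constant sequence 13.
The gap is subsequence B's term 3; the rule gives 13.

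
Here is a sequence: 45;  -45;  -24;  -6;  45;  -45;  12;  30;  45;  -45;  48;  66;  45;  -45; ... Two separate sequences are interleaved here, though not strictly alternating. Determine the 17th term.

45

Positions follow the repeating pattern AABB; grouping by letter gives 2 tracks.
Track A: 45, -45, 45, -45, 45, -45, 45, -45 — oscillating between 45 and -45.
Track B: -24, -6, 12, 30, 48, 66 — linear: a_n = -42 + 18·n.
Position 17 → track A, term 9 = 45.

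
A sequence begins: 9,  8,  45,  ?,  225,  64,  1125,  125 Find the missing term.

27

Taking every 2nd term gives 2 separate tracks.
Track A: 9, 45, 225, 1125 — multiplying by 5 each time.
Track B: 8, ?, 64, 125 — consecutive cubes n³ from n = 2.
The gap is track B's term 2; the rule gives 27.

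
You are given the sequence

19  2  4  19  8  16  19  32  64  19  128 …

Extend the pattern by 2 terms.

256, 19

The slot pattern repeats as ABB (period 3), so there are 2 interleaved tracks.
Track A = 19, 19, 19, 19: the constant sequence 19.
Track B = 2, 4, 8, 16, 32, 64, 128: successive powers of 2.
Term 12 comes from track B (its 8th entry): 256.
Position 13 → track A, term 5 = 19.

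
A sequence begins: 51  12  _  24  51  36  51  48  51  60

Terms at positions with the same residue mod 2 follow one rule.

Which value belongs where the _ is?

51

Positions 1, 3, 5, … form one subsequence and positions 2, 4, 6, … form another.
Track A: 51, ?, 51, 51, 51. Constant 51.
Track B: 12, 24, 36, 48, 60. Arithmetic with common difference +12.
The gap is track A's term 2; the rule gives 51.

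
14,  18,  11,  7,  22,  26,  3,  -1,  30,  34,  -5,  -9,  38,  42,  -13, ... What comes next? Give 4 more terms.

-17, 46, 50, -21

The slot pattern repeats as AABB (period 4), so there are 2 interleaved tracks.
Track A is 14, 18, 22, 26, 30, 34, 38, 42, which is adding 4 each time.
Track B is 11, 7, 3, -1, -5, -9, -13, which is arithmetic with common difference −4.
Position 16 → track B, term 8 = -17.
Position 17 → track A, term 9 = 46.
Term 18 comes from track A (its 10th entry): 50.
Position 19 falls in track B as its term 9, giving -21.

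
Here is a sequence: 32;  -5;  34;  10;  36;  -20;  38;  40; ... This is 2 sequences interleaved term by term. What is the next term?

40

Taking every 2nd term gives 2 separate tracks.
Stream A = 32, 34, 36, 38: linear: a_n = 30 + 2·n.
Stream B = -5, 10, -20, 40: a geometric progression (common ratio -2).
The 9th slot belongs to stream A; its 5th term is 40.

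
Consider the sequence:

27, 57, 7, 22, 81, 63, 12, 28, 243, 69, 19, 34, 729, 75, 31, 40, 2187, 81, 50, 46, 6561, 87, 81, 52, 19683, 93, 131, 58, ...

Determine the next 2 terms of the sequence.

Taking every 4th term gives 4 separate tracks.
Stream A is 27, 81, 243, 729, 2187, 6561, 19683, which is powers 3^3, 3^4, 3^5, ….
Stream B is 57, 63, 69, 75, 81, 87, 93, which is arithmetic, step +6.
Stream C is 7, 12, 19, 31, 50, 81, 131, which is each term equals the sum of the previous two.
Stream D is 22, 28, 34, 40, 46, 52, 58, which is arithmetic with common difference +6.
Position 29 → stream A, term 8 = 59049.
The 30th slot belongs to stream B; its 8th term is 99.

59049, 99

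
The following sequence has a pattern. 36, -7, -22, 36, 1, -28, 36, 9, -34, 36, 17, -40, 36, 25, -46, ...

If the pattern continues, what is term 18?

-52

Split by position mod 3 into 3 tracks.
Track A: 36, 36, 36, 36, 36 — constant 36.
Track B: -7, 1, 9, 17, 25 — arithmetic, step +8.
Track C: -22, -28, -34, -40, -46 — linear: a_n = -16 − 6·n.
Position 18 → track C, term 6 = -52.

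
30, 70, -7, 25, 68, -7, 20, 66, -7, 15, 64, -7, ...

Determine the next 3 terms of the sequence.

10, 62, -7

Read the sequence 3 terms at a time; column i is its own pattern.
Subsequence A = 30, 25, 20, 15: arithmetic with common difference −5.
Subsequence B = 70, 68, 66, 64: subtracting 2 each time.
Subsequence C = -7, -7, -7, -7: always -7.
The 13th slot belongs to subsequence A; its 5th term is 10.
Position 14 → subsequence B, term 5 = 62.
Position 15 falls in subsequence C as its term 5, giving -7.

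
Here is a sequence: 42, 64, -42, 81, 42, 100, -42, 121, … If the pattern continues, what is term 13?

42

The terms cycle through 2 interleaved subsequences.
Stream A is 42, -42, 42, -42, which is the oscillation 42·(−1)^(n+1).
Stream B is 64, 81, 100, 121, which is perfect squares starting at 8².
Position 13 → stream A, term 7 = 42.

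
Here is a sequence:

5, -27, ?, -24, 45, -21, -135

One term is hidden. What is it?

Taking every 2nd term gives 2 separate tracks.
Track A is 5, ?, 45, -135, which is geometric, ×-3 each step.
Track B is -27, -24, -21, which is arithmetic with common difference +3.
Filling track A at index 2 by its rule yields -15.

-15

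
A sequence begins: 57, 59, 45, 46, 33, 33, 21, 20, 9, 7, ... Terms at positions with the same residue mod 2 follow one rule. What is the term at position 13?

-15

Split by position mod 2 into 2 tracks.
Track A is 57, 45, 33, 21, 9, which is arithmetic, step −12.
Track B is 59, 46, 33, 20, 7, which is arithmetic, step −13.
Position 13 → track A, term 7 = -15.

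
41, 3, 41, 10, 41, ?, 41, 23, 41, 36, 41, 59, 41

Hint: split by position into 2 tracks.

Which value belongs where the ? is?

Positions 1, 3, 5, … form one subsequence and positions 2, 4, 6, … form another.
Track A is 41, 41, 41, 41, 41, 41, 41, which is the constant sequence 41.
Track B is 3, 10, ?, 23, 36, 59, which is a Fibonacci-like recurrence a_n = a_{n-1} + a_{n-2}.
Filling track B at index 3 by its rule yields 13.

13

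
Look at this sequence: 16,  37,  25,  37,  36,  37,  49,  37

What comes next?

Split by position mod 2 into 2 tracks.
Stream A = 16, 25, 36, 49: the squares 4², 5², 6², ….
Stream B = 37, 37, 37, 37: always 37.
Position 9 falls in stream A as its term 5, giving 64.

64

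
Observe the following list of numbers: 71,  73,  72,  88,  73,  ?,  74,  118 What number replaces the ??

103

The terms cycle through 2 interleaved subsequences.
Track A = 71, 72, 73, 74: arithmetic, step +1.
Track B = 73, 88, ?, 118: arithmetic, step +15.
Track B's pattern makes the blank 103.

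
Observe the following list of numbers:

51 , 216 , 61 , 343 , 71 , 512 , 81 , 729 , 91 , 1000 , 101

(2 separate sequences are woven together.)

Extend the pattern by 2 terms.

Odd-indexed and even-indexed terms follow separate rules.
Subsequence A = 51, 61, 71, 81, 91, 101: linear: a_n = 41 + 10·n.
Subsequence B = 216, 343, 512, 729, 1000: perfect cubes starting at 6³.
Term 12 comes from subsequence B (its 6th entry): 1331.
The 13th slot belongs to subsequence A; its 7th term is 111.

1331, 111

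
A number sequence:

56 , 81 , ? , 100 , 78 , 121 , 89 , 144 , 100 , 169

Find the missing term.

67

Split by position mod 2 into 2 tracks.
Track A is 56, ?, 78, 89, 100, which is arithmetic, step +11.
Track B is 81, 100, 121, 144, 169, which is perfect squares starting at 9².
Track A's pattern makes the blank 67.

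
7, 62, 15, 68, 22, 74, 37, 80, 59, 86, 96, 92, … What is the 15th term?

Odd-indexed and even-indexed terms follow separate rules.
Subsequence A: 7, 15, 22, 37, 59, 96 — Fibonacci-style (each term is the sum of the two before it).
Subsequence B: 62, 68, 74, 80, 86, 92 — arithmetic with common difference +6.
Position 15 falls in subsequence A as its term 8, giving 251.

251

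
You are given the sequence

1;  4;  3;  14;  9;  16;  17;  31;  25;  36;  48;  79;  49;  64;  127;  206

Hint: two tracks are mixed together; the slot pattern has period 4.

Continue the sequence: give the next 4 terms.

The slot pattern repeats as AABB (period 4), so there are 2 interleaved tracks.
Track A: 1, 4, 9, 16, 25, 36, 49, 64. Perfect squares starting at 1².
Track B: 3, 14, 17, 31, 48, 79, 127, 206. A Fibonacci-like recurrence a_n = a_{n-1} + a_{n-2}.
Position 17 falls in track A as its term 9, giving 81.
Position 18 → track A, term 10 = 100.
Position 19 falls in track B as its term 9, giving 333.
The 20th slot belongs to track B; its 10th term is 539.

81, 100, 333, 539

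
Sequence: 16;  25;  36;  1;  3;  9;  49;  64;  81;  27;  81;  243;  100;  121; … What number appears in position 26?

Positions follow the repeating pattern AAABBB; grouping by letter gives 2 tracks.
Stream A: 16, 25, 36, 49, 64, 81, 100, 121 (perfect squares starting at 4²).
Stream B: 1, 3, 9, 27, 81, 243 (powers of 3).
The 26th slot belongs to stream A; its 14th term is 289.

289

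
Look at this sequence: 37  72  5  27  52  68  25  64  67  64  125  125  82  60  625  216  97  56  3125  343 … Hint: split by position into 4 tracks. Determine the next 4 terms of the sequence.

Read the sequence 4 terms at a time; column i is its own pattern.
Track A: 37, 52, 67, 82, 97 — linear: a_n = 22 + 15·n.
Track B: 72, 68, 64, 60, 56 — subtracting 4 each time.
Track C: 5, 25, 125, 625, 3125 — powers 5^1, 5^2, 5^3, ….
Track D: 27, 64, 125, 216, 343 — perfect cubes starting at 3³.
Term 21 comes from track A (its 6th entry): 112.
The 22nd slot belongs to track B; its 6th term is 52.
Position 23 falls in track C as its term 6, giving 15625.
Position 24 → track D, term 6 = 512.

112, 52, 15625, 512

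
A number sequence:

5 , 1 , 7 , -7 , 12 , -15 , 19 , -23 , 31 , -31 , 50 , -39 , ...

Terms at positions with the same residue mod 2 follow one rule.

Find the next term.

81

Split by position mod 2 into 2 tracks.
Stream A is 5, 7, 12, 19, 31, 50, which is Fibonacci-style (each term is the sum of the two before it).
Stream B is 1, -7, -15, -23, -31, -39, which is linear: a_n = 9 − 8·n.
The 13th slot belongs to stream A; its 7th term is 81.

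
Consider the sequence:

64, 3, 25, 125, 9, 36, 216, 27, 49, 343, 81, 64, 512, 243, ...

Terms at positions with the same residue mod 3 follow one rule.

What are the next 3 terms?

81, 729, 729

The terms cycle through 3 interleaved subsequences.
Subsequence A: 64, 125, 216, 343, 512 — perfect cubes starting at 4³.
Subsequence B: 3, 9, 27, 81, 243 — multiplying by 3 each time.
Subsequence C: 25, 36, 49, 64 — consecutive squares n² from n = 5.
Position 15 → subsequence C, term 5 = 81.
Position 16 → subsequence A, term 6 = 729.
Position 17 falls in subsequence B as its term 6, giving 729.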